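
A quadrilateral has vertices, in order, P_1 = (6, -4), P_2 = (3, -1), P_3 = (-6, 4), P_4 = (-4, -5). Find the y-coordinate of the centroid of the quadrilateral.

-59/39

Apply the shoelace formula. First the cross-terms c_i = x_i·y_{i+1} − x_{i+1}·y_i:
  6, 6, 46, 46  ⇒  2A = 104, A = 52.
Then Σ (y_i + y_{i+1})·c_i = -472, so ȳ = -472 / (6·52) = -59/39.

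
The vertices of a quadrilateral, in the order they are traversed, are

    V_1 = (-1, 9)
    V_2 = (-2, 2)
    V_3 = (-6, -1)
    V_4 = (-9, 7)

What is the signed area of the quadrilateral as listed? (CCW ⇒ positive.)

-47.5

Cross-terms: 16, 14, -51, -74  ⇒  Σ = -95
Signed area = Σ/2 = -47.5 (negative ⇒ clockwise traversal).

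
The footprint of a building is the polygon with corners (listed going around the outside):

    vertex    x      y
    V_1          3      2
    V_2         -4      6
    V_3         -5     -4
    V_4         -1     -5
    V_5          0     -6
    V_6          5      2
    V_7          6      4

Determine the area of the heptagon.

68.5

Apply Gauss's area formula: 2A = Σ (x_i·y_{i+1} − x_{i+1}·y_i), indices taken mod 7.
Σ = (26) + (46) + (21) + (6) + (30) + (8) + (0) = 137
Area = |Σ|/2 = 68.5.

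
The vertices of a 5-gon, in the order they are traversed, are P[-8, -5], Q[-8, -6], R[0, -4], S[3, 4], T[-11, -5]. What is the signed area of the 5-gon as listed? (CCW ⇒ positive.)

48

Apply the surveyor's formula: 2A = Σ (x_i·y_{i+1} − x_{i+1}·y_i), indices taken mod 5.
Cross-terms: 8, 32, 12, 29, 15  ⇒  Σ = 96
Signed area = Σ/2 = 48 (positive ⇒ counter-clockwise traversal).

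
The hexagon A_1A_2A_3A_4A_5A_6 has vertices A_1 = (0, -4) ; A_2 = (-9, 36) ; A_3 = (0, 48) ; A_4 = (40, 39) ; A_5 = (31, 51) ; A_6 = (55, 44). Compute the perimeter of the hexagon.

|A_1A_2| = √((-9)² + (40)²) = √1681 = 41
|A_2A_3| = √((9)² + (12)²) = √225 = 15
|A_3A_4| = √((40)² + (-9)²) = √1681 = 41
|A_4A_5| = √((-9)² + (12)²) = √225 = 15
|A_5A_6| = √((24)² + (-7)²) = √625 = 25
|A_6A_1| = √((-55)² + (-48)²) = √5329 = 73
Perimeter = 41 + 15 + 41 + 15 + 25 + 73 = 210.

210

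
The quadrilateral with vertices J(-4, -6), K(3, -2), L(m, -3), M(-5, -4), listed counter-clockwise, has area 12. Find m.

The doubled signed area Σ (x_i y_{i+1} − x_{i+1} y_i) is linear in m.
With m=0 it equals 16; the coefficient of m is -2 (from the two edges through L).
So -2·m + 16 = 2·12 = 24 ⇒ m = -4.

-4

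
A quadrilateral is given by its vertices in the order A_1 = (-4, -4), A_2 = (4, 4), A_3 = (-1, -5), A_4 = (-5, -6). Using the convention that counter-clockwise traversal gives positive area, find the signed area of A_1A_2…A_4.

A_1→A_2: (-4)(4) − (4)(-4) = 0
A_2→A_3: (4)(-5) − (-1)(4) = -16
A_3→A_4: (-1)(-6) − (-5)(-5) = -19
A_4→A_1: (-5)(-4) − (-4)(-6) = -4
Σ = -39
Signed area = Σ/2 = -19.5 (negative ⇒ clockwise traversal).

-19.5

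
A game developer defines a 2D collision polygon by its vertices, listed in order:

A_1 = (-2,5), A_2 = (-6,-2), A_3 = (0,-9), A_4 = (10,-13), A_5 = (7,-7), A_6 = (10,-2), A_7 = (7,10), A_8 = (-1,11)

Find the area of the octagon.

236.5

Cross-terms: 34, 54, 90, 21, 56, 114, 87, 17  ⇒  Σ = 473
Area = |Σ|/2 = 236.5.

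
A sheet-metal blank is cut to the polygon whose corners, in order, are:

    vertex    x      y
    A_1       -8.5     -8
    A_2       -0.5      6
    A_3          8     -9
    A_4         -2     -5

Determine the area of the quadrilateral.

91.5

Apply the shoelace (surveyor's) formula: 2A = Σ (x_i·y_{i+1} − x_{i+1}·y_i), indices taken mod 4.
Σ = (-55) + (-43.5) + (-58) + (-26.5) = -183
Area = |Σ|/2 = 91.5.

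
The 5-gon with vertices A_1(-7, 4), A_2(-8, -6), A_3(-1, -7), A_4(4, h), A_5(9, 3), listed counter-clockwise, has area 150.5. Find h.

The doubled signed area Σ (x_i y_{i+1} − x_{i+1} y_i) is linear in h.
With h=0 it equals 221; the coefficient of h is -10 (from the two edges through A_4).
So -10·h + 221 = 2·150.5 = 301 ⇒ h = -8.

-8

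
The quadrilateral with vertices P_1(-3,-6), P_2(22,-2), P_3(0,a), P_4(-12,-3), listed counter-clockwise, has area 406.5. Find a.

The doubled signed area Σ (x_i y_{i+1} − x_{i+1} y_i) is linear in a.
With a=0 it equals 201; the coefficient of a is 34 (from the two edges through P_3).
So 34·a + 201 = 2·406.5 = 813 ⇒ a = 18.

18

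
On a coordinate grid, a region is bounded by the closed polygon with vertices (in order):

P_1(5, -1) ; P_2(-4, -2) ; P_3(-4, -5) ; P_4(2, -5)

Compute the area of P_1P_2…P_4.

Σ = (-14) + (12) + (30) + (23) = 51
Area = |Σ|/2 = 25.5.

25.5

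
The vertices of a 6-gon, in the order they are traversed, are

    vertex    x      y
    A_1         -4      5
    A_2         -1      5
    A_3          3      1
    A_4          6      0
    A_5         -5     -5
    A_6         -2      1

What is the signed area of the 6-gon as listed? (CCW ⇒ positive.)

-44

Cross-terms: -15, -16, -6, -30, -15, -6  ⇒  Σ = -88
Signed area = Σ/2 = -44 (negative ⇒ clockwise traversal).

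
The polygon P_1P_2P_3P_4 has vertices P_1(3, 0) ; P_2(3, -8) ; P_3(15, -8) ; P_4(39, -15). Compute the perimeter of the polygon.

84

|P_1P_2| = √((0)² + (-8)²) = √64 = 8
|P_2P_3| = √((12)² + (0)²) = √144 = 12
|P_3P_4| = √((24)² + (-7)²) = √625 = 25
|P_4P_1| = √((-36)² + (15)²) = √1521 = 39
Perimeter = 8 + 12 + 25 + 39 = 84.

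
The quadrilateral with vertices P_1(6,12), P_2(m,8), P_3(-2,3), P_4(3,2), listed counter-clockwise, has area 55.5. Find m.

Write out the shoelace sum; only the two edges meeting at P_2 involve m:
2·Area = [(6·8 − m·12) + (m·3 − (-2)·8)] + 11
       = -9·m + 75 = 111
⇒ m = -4.

-4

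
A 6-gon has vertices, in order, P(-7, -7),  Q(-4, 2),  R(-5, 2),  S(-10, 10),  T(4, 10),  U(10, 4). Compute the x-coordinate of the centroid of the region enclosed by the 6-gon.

-3/7

Apply the surveyor's formula. First the cross-terms c_i = x_i·y_{i+1} − x_{i+1}·y_i:
  -42, 2, -30, -140, -84, -42  ⇒  2A = -336, A = -168.
Then Σ (x_i + x_{i+1})·c_i = 432, so x̄ = 432 / (6·(-168)) = -3/7.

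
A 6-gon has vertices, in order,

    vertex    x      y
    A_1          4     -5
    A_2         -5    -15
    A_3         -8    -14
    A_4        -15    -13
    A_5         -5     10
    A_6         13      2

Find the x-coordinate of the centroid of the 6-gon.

Apply the shoelace (surveyor's) formula. First the cross-terms c_i = x_i·y_{i+1} − x_{i+1}·y_i:
  -85, -50, -106, -215, -140, -73  ⇒  2A = -669, A = -334.5.
Then Σ (x_i + x_{i+1})·c_i = 5112, so x̄ = 5112 / (6·(-334.5)) = -568/223.

-568/223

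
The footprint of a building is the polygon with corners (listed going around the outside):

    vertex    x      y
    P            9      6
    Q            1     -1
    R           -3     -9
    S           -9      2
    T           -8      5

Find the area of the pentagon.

118

Apply Gauss's area formula: 2A = Σ (x_i·y_{i+1} − x_{i+1}·y_i), indices taken mod 5.
P→Q: (9)(-1) − (1)(6) = -15
Q→R: (1)(-9) − (-3)(-1) = -12
R→S: (-3)(2) − (-9)(-9) = -87
S→T: (-9)(5) − (-8)(2) = -29
T→P: (-8)(6) − (9)(5) = -93
Σ = -236
Area = |Σ|/2 = 118.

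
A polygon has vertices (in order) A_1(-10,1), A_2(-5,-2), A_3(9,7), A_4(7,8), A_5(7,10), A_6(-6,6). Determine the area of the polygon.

Apply the shoelace formula: 2A = Σ (x_i·y_{i+1} − x_{i+1}·y_i), indices taken mod 6.
Σ = (25) + (-17) + (23) + (14) + (102) + (54) = 201
Area = |Σ|/2 = 100.5.

100.5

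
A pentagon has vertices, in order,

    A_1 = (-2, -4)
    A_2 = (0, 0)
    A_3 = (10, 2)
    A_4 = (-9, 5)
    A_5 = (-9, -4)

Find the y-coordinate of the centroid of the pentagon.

37/59

Apply the shoelace formula. First the cross-terms c_i = x_i·y_{i+1} − x_{i+1}·y_i:
  0, 0, 68, 81, 28  ⇒  2A = 177, A = 88.5.
Then Σ (y_i + y_{i+1})·c_i = 333, so ȳ = 333 / (6·88.5) = 37/59.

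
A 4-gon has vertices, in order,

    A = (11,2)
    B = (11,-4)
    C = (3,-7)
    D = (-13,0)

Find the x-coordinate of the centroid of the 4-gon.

175/93

Apply Gauss's area formula. First the cross-terms c_i = x_i·y_{i+1} − x_{i+1}·y_i:
  -66, -65, -91, -26  ⇒  2A = -248, A = -124.
Then Σ (x_i + x_{i+1})·c_i = -1400, so x̄ = -1400 / (6·(-124)) = 175/93.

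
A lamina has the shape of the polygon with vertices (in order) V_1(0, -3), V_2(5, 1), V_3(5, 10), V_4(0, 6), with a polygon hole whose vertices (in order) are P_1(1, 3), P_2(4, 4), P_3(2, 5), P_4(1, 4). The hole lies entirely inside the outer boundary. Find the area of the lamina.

42

Outer boundary:
Σ = (15) + (45) + (30) + (0) = 90
Area = |Σ|/2 = 45.
Hole:
Σ = (-8) + (12) + (3) + (-1) = 6
Area = |Σ|/2 = 3.
Net area = 45 − 3 = 42.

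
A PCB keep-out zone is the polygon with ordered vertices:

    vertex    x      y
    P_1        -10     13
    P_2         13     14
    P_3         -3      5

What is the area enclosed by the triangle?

Σ = (-309) + (107) + (11) = -191
Area = |Σ|/2 = 95.5.

95.5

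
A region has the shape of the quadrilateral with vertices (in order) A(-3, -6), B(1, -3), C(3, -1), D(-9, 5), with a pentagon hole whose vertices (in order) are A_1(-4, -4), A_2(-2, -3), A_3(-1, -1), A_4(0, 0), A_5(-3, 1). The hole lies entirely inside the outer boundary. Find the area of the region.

39.5

Outer boundary:
Σ = (15) + (8) + (6) + (69) = 98
Area = |Σ|/2 = 49.
Hole:
Apply the surveyor's formula: 2A = Σ (x_i·y_{i+1} − x_{i+1}·y_i), indices taken mod 5.
Σ = (4) + (-1) + (0) + (0) + (16) = 19
Area = |Σ|/2 = 9.5.
Net area = 49 − 9.5 = 39.5.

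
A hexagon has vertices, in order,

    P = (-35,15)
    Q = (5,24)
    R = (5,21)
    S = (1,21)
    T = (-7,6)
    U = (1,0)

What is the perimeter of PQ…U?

|PQ| = √((40)² + (9)²) = √1681 = 41
|QR| = √((0)² + (-3)²) = √9 = 3
|RS| = √((-4)² + (0)²) = √16 = 4
|ST| = √((-8)² + (-15)²) = √289 = 17
|TU| = √((8)² + (-6)²) = √100 = 10
|UP| = √((-36)² + (15)²) = √1521 = 39
Perimeter = 41 + 3 + 4 + 17 + 10 + 39 = 114.

114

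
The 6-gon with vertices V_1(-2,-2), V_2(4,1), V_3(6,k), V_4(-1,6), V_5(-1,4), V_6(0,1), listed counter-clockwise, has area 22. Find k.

1

The doubled signed area Σ (x_i y_{i+1} − x_{i+1} y_i) is linear in k.
With k=0 it equals 39; the coefficient of k is 5 (from the two edges through V_3).
So 5·k + 39 = 2·22 = 44 ⇒ k = 1.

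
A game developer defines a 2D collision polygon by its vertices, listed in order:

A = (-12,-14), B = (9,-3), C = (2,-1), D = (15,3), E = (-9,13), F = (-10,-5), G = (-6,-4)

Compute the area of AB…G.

311.5

Cross-terms: 162, -3, 21, 222, 175, 10, 36  ⇒  Σ = 623
Area = |Σ|/2 = 311.5.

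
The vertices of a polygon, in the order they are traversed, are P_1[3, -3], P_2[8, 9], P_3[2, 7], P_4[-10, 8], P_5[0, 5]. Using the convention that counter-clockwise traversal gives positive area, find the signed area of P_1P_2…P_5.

55

Apply the shoelace (surveyor's) formula: 2A = Σ (x_i·y_{i+1} − x_{i+1}·y_i), indices taken mod 5.
Σ = (51) + (38) + (86) + (-50) + (-15) = 110
Signed area = Σ/2 = 55 (positive ⇒ counter-clockwise traversal).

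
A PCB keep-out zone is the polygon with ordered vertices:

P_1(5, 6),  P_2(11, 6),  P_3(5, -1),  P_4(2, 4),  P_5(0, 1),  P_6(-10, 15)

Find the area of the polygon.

Apply Gauss's area formula: 2A = Σ (x_i·y_{i+1} − x_{i+1}·y_i), indices taken mod 6.
Σ = (-36) + (-41) + (22) + (2) + (10) + (-135) = -178
Area = |Σ|/2 = 89.

89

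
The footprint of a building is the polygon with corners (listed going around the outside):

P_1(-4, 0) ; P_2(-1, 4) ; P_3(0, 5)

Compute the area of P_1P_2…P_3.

0.5

Apply Gauss's area formula: 2A = Σ (x_i·y_{i+1} − x_{i+1}·y_i), indices taken mod 3.
Σ = (-16) + (-5) + (20) = -1
Area = |Σ|/2 = 0.5.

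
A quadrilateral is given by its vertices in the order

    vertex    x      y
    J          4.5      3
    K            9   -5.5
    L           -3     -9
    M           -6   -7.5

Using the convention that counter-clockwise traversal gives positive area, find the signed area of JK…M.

-82.5

Σ = (-51.75) + (-97.5) + (-31.5) + (15.75) = -165
Signed area = Σ/2 = -82.5 (negative ⇒ clockwise traversal).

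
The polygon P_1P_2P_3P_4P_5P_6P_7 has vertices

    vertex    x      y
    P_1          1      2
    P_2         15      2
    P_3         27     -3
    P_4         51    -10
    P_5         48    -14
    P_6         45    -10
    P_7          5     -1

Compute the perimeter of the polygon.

108

|P_1P_2| = √((14)² + (0)²) = √196 = 14
|P_2P_3| = √((12)² + (-5)²) = √169 = 13
|P_3P_4| = √((24)² + (-7)²) = √625 = 25
|P_4P_5| = √((-3)² + (-4)²) = √25 = 5
|P_5P_6| = √((-3)² + (4)²) = √25 = 5
|P_6P_7| = √((-40)² + (9)²) = √1681 = 41
|P_7P_1| = √((-4)² + (3)²) = √25 = 5
Perimeter = 14 + 13 + 25 + 5 + 5 + 41 + 5 = 108.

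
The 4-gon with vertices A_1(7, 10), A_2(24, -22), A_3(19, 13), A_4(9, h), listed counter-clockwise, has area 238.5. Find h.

14

The doubled signed area Σ (x_i y_{i+1} − x_{i+1} y_i) is linear in h.
With h=0 it equals 309; the coefficient of h is 12 (from the two edges through A_4).
So 12·h + 309 = 2·238.5 = 477 ⇒ h = 14.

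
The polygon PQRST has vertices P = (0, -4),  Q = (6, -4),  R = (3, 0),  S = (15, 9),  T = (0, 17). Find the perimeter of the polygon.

64

|PQ| = √((6)² + (0)²) = √36 = 6
|QR| = √((-3)² + (4)²) = √25 = 5
|RS| = √((12)² + (9)²) = √225 = 15
|ST| = √((-15)² + (8)²) = √289 = 17
|TP| = √((0)² + (-21)²) = √441 = 21
Perimeter = 6 + 5 + 15 + 17 + 21 = 64.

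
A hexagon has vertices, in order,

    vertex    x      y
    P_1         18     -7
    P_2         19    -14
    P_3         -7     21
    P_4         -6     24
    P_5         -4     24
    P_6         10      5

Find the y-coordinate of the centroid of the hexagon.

Apply the shoelace (surveyor's) formula. First the cross-terms c_i = x_i·y_{i+1} − x_{i+1}·y_i:
  -119, 301, -42, -48, -260, -160  ⇒  2A = -328, A = -164.
Then Σ (y_i + y_{i+1})·c_i = -6808, so ȳ = -6808 / (6·(-164)) = 851/123.

851/123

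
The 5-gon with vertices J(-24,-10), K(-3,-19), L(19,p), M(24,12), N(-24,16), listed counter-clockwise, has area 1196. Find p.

The doubled signed area Σ (x_i y_{i+1} − x_{i+1} y_i) is linear in p.
With p=0 it equals 2311; the coefficient of p is -27 (from the two edges through L).
So -27·p + 2311 = 2·1196 = 2392 ⇒ p = -3.

-3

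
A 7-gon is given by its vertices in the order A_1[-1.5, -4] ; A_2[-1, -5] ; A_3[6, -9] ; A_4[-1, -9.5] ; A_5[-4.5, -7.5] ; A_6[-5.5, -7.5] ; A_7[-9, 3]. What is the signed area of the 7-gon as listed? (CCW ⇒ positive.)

A_1→A_2: (-1.5)(-5) − (-1)(-4) = 3.5
A_2→A_3: (-1)(-9) − (6)(-5) = 39
A_3→A_4: (6)(-9.5) − (-1)(-9) = -66
A_4→A_5: (-1)(-7.5) − (-4.5)(-9.5) = -35.25
A_5→A_6: (-4.5)(-7.5) − (-5.5)(-7.5) = -7.5
A_6→A_7: (-5.5)(3) − (-9)(-7.5) = -84
A_7→A_1: (-9)(-4) − (-1.5)(3) = 40.5
Σ = -109.75
Signed area = Σ/2 = -54.875 (negative ⇒ clockwise traversal).

-54.875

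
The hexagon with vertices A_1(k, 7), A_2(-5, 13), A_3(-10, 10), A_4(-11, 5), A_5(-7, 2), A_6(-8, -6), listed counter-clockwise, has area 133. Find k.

4

The doubled signed area Σ (x_i y_{i+1} − x_{i+1} y_i) is linear in k.
With k=0 it equals 190; the coefficient of k is 19 (from the two edges through A_1).
So 19·k + 190 = 2·133 = 266 ⇒ k = 4.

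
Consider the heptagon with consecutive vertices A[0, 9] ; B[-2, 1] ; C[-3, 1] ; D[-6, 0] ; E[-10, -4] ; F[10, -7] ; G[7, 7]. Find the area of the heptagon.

170.5

Apply the shoelace formula: 2A = Σ (x_i·y_{i+1} − x_{i+1}·y_i), indices taken mod 7.
A→B: (0)(1) − (-2)(9) = 18
B→C: (-2)(1) − (-3)(1) = 1
C→D: (-3)(0) − (-6)(1) = 6
D→E: (-6)(-4) − (-10)(0) = 24
E→F: (-10)(-7) − (10)(-4) = 110
F→G: (10)(7) − (7)(-7) = 119
G→A: (7)(9) − (0)(7) = 63
Σ = 341
Area = |Σ|/2 = 170.5.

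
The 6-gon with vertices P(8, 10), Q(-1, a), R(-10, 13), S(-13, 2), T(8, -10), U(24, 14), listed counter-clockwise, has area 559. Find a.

Write out the shoelace sum; only the two edges meeting at Q involve a:
2·Area = [(8·a − (-1)·10) + ((-1)·13 − (-10)·a)] + 743
       = 18·a + 740 = 1118
⇒ a = 21.

21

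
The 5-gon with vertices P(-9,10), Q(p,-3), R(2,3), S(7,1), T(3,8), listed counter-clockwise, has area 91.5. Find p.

Write out the shoelace sum; only the two edges meeting at Q involve p:
2·Area = [((-9)·(-3) − p·10) + (p·3 − 2·(-3))] + 136
       = -7·p + 169 = 183
⇒ p = -2.

-2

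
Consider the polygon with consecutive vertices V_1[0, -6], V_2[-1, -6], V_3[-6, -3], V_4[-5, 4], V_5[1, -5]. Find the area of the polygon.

31.5

Apply the shoelace (surveyor's) formula: 2A = Σ (x_i·y_{i+1} − x_{i+1}·y_i), indices taken mod 5.
Σ = (-6) + (-33) + (-39) + (21) + (-6) = -63
Area = |Σ|/2 = 31.5.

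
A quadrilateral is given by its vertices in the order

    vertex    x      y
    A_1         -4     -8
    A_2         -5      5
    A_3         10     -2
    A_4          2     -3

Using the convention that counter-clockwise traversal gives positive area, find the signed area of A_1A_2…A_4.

Σ = (-60) + (-40) + (-26) + (-28) = -154
Signed area = Σ/2 = -77 (negative ⇒ clockwise traversal).

-77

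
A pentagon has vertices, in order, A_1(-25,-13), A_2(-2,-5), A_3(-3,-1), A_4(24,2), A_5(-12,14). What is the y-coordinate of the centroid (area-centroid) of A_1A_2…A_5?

458/291

Apply the shoelace (surveyor's) formula. First the cross-terms c_i = x_i·y_{i+1} − x_{i+1}·y_i:
  99, -13, 18, 360, 506  ⇒  2A = 970, A = 485.
Then Σ (y_i + y_{i+1})·c_i = 4580, so ȳ = 4580 / (6·485) = 458/291.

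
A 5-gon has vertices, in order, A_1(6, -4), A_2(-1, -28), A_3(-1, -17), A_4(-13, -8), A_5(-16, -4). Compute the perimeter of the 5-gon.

|A_1A_2| = √((-7)² + (-24)²) = √625 = 25
|A_2A_3| = √((0)² + (11)²) = √121 = 11
|A_3A_4| = √((-12)² + (9)²) = √225 = 15
|A_4A_5| = √((-3)² + (4)²) = √25 = 5
|A_5A_1| = √((22)² + (0)²) = √484 = 22
Perimeter = 25 + 11 + 15 + 5 + 22 = 78.

78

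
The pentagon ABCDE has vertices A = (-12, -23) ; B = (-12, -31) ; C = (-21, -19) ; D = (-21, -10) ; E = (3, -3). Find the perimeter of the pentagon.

|AB| = √((0)² + (-8)²) = √64 = 8
|BC| = √((-9)² + (12)²) = √225 = 15
|CD| = √((0)² + (9)²) = √81 = 9
|DE| = √((24)² + (7)²) = √625 = 25
|EA| = √((-15)² + (-20)²) = √625 = 25
Perimeter = 8 + 15 + 9 + 25 + 25 = 82.

82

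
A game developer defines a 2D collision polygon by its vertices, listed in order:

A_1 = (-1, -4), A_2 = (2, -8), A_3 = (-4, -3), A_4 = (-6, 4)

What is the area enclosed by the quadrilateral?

14

Apply the surveyor's formula: 2A = Σ (x_i·y_{i+1} − x_{i+1}·y_i), indices taken mod 4.
A_1→A_2: (-1)(-8) − (2)(-4) = 16
A_2→A_3: (2)(-3) − (-4)(-8) = -38
A_3→A_4: (-4)(4) − (-6)(-3) = -34
A_4→A_1: (-6)(-4) − (-1)(4) = 28
Σ = -28
Area = |Σ|/2 = 14.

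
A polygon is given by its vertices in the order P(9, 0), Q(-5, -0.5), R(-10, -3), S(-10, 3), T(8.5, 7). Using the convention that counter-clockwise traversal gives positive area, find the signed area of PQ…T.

Cross-terms: -4.5, 10, -60, -95.5, -63  ⇒  Σ = -213
Signed area = Σ/2 = -106.5 (negative ⇒ clockwise traversal).

-106.5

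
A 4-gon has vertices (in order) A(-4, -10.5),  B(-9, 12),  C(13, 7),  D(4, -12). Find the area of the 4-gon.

317.75

A→B: (-4)(12) − (-9)(-10.5) = -142.5
B→C: (-9)(7) − (13)(12) = -219
C→D: (13)(-12) − (4)(7) = -184
D→A: (4)(-10.5) − (-4)(-12) = -90
Σ = -635.5
Area = |Σ|/2 = 317.75.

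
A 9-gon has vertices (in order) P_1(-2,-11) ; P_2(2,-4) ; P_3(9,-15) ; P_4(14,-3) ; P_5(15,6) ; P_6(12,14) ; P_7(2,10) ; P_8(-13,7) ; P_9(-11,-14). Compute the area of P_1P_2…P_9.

Apply the shoelace (surveyor's) formula: 2A = Σ (x_i·y_{i+1} − x_{i+1}·y_i), indices taken mod 9.
Cross-terms: 30, 6, 183, 129, 138, 92, 144, 259, 93  ⇒  Σ = 1074
Area = |Σ|/2 = 537.

537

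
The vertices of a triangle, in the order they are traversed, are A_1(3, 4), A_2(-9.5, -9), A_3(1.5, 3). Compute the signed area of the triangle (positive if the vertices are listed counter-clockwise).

Apply the shoelace (surveyor's) formula: 2A = Σ (x_i·y_{i+1} − x_{i+1}·y_i), indices taken mod 3.
Σ = (11) + (-15) + (-3) = -7
Signed area = Σ/2 = -3.5 (negative ⇒ clockwise traversal).

-3.5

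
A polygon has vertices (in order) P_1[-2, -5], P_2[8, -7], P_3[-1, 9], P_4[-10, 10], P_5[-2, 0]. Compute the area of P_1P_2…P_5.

114.5

Apply the shoelace formula: 2A = Σ (x_i·y_{i+1} − x_{i+1}·y_i), indices taken mod 5.
Cross-terms: 54, 65, 80, 20, 10  ⇒  Σ = 229
Area = |Σ|/2 = 114.5.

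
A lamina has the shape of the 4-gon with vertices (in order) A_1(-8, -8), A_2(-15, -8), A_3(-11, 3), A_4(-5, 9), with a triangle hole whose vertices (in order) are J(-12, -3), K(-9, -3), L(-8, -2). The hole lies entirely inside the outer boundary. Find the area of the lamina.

Outer boundary:
Apply the shoelace formula: 2A = Σ (x_i·y_{i+1} − x_{i+1}·y_i), indices taken mod 4.
Σ = (-56) + (-133) + (-84) + (112) = -161
Area = |Σ|/2 = 80.5.
Hole:
Apply the shoelace (surveyor's) formula: 2A = Σ (x_i·y_{i+1} − x_{i+1}·y_i), indices taken mod 3.
Σ = (9) + (-6) + (0) = 3
Area = |Σ|/2 = 1.5.
Net area = 80.5 − 1.5 = 79.

79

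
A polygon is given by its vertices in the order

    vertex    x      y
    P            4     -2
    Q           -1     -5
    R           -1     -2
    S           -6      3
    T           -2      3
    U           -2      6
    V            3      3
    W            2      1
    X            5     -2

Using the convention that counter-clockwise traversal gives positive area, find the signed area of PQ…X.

Apply the surveyor's formula: 2A = Σ (x_i·y_{i+1} − x_{i+1}·y_i), indices taken mod 9.
Cross-terms: -22, -3, -15, -12, -6, -24, -3, -9, -2  ⇒  Σ = -96
Signed area = Σ/2 = -48 (negative ⇒ clockwise traversal).

-48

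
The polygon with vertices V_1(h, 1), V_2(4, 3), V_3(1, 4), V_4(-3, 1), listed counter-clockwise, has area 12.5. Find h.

3

The doubled signed area Σ (x_i y_{i+1} − x_{i+1} y_i) is linear in h.
With h=0 it equals 19; the coefficient of h is 2 (from the two edges through V_1).
So 2·h + 19 = 2·12.5 = 25 ⇒ h = 3.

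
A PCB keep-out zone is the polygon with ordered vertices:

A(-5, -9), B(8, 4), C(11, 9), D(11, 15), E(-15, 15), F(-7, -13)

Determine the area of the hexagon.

417

Apply the surveyor's formula: 2A = Σ (x_i·y_{i+1} − x_{i+1}·y_i), indices taken mod 6.
A→B: (-5)(4) − (8)(-9) = 52
B→C: (8)(9) − (11)(4) = 28
C→D: (11)(15) − (11)(9) = 66
D→E: (11)(15) − (-15)(15) = 390
E→F: (-15)(-13) − (-7)(15) = 300
F→A: (-7)(-9) − (-5)(-13) = -2
Σ = 834
Area = |Σ|/2 = 417.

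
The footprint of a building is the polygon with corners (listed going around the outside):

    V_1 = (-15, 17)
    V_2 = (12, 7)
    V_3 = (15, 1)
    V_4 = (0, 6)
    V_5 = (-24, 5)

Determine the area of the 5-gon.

Apply the shoelace formula: 2A = Σ (x_i·y_{i+1} − x_{i+1}·y_i), indices taken mod 5.
V_1→V_2: (-15)(7) − (12)(17) = -309
V_2→V_3: (12)(1) − (15)(7) = -93
V_3→V_4: (15)(6) − (0)(1) = 90
V_4→V_5: (0)(5) − (-24)(6) = 144
V_5→V_1: (-24)(17) − (-15)(5) = -333
Σ = -501
Area = |Σ|/2 = 250.5.

250.5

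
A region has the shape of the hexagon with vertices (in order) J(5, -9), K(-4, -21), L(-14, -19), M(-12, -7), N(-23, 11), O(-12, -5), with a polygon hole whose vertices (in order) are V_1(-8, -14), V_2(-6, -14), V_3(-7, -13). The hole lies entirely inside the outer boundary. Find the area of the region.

200

Outer boundary:
Apply the shoelace formula: 2A = Σ (x_i·y_{i+1} − x_{i+1}·y_i), indices taken mod 6.
Σ = (-141) + (-218) + (-130) + (-293) + (247) + (133) = -402
Area = |Σ|/2 = 201.
Hole:
Apply Gauss's area formula: 2A = Σ (x_i·y_{i+1} − x_{i+1}·y_i), indices taken mod 3.
Σ = (28) + (-20) + (-6) = 2
Area = |Σ|/2 = 1.
Net area = 201 − 1 = 200.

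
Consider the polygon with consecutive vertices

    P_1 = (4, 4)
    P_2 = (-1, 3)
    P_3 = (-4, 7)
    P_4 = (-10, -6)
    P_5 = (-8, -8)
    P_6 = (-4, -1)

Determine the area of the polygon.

55.5

Apply the surveyor's formula: 2A = Σ (x_i·y_{i+1} − x_{i+1}·y_i), indices taken mod 6.
Σ = (16) + (5) + (94) + (32) + (-24) + (-12) = 111
Area = |Σ|/2 = 55.5.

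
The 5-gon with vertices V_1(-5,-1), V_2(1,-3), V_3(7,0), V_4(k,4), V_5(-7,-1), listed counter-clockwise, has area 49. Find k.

Write out the shoelace sum; only the two edges meeting at V_4 involve k:
2·Area = [(7·4 − k·0) + (k·(-1) − (-7)·4)] + 39
       = -1·k + 95 = 98
⇒ k = -3.

-3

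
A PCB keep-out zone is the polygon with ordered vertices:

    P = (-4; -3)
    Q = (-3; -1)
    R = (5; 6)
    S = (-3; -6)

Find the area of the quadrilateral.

Apply the shoelace formula: 2A = Σ (x_i·y_{i+1} − x_{i+1}·y_i), indices taken mod 4.
Σ = (-5) + (-13) + (-12) + (-15) = -45
Area = |Σ|/2 = 22.5.

22.5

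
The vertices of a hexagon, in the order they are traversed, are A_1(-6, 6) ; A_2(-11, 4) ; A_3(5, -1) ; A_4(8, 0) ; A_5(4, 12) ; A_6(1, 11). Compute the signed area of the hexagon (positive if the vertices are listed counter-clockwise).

Σ = (42) + (-9) + (8) + (96) + (32) + (72) = 241
Signed area = Σ/2 = 120.5 (positive ⇒ counter-clockwise traversal).

120.5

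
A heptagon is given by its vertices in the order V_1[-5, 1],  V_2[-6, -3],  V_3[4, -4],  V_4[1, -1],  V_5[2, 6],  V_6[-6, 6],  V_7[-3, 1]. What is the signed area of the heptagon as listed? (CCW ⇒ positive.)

63.5

Cross-terms: 21, 36, 0, 8, 48, 12, 2  ⇒  Σ = 127
Signed area = Σ/2 = 63.5 (positive ⇒ counter-clockwise traversal).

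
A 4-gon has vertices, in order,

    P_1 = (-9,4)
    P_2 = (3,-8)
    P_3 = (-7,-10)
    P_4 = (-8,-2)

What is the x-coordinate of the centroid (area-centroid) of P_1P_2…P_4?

Apply Gauss's area formula. First the cross-terms c_i = x_i·y_{i+1} − x_{i+1}·y_i:
  60, -86, -66, -50  ⇒  2A = -142, A = -71.
Then Σ (x_i + x_{i+1})·c_i = 1824, so x̄ = 1824 / (6·(-71)) = -304/71.

-304/71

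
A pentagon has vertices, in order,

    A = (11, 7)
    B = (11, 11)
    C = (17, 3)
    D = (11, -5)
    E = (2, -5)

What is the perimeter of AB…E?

|AB| = √((0)² + (4)²) = √16 = 4
|BC| = √((6)² + (-8)²) = √100 = 10
|CD| = √((-6)² + (-8)²) = √100 = 10
|DE| = √((-9)² + (0)²) = √81 = 9
|EA| = √((9)² + (12)²) = √225 = 15
Perimeter = 4 + 10 + 10 + 9 + 15 = 48.

48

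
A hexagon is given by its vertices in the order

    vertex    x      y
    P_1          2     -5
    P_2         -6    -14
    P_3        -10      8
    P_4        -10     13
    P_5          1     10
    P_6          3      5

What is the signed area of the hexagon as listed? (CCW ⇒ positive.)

P_1→P_2: (2)(-14) − (-6)(-5) = -58
P_2→P_3: (-6)(8) − (-10)(-14) = -188
P_3→P_4: (-10)(13) − (-10)(8) = -50
P_4→P_5: (-10)(10) − (1)(13) = -113
P_5→P_6: (1)(5) − (3)(10) = -25
P_6→P_1: (3)(-5) − (2)(5) = -25
Σ = -459
Signed area = Σ/2 = -229.5 (negative ⇒ clockwise traversal).

-229.5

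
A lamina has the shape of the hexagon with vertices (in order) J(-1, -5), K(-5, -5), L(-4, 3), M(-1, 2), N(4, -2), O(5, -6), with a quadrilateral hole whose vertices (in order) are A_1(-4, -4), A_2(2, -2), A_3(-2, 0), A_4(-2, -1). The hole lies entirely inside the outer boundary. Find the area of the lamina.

46.5

Outer boundary:
Σ = (-20) + (-35) + (-5) + (-6) + (-14) + (-31) = -111
Area = |Σ|/2 = 55.5.
Hole:
A_1→A_2: (-4)(-2) − (2)(-4) = 16
A_2→A_3: (2)(0) − (-2)(-2) = -4
A_3→A_4: (-2)(-1) − (-2)(0) = 2
A_4→A_1: (-2)(-4) − (-4)(-1) = 4
Σ = 18
Area = |Σ|/2 = 9.
Net area = 55.5 − 9 = 46.5.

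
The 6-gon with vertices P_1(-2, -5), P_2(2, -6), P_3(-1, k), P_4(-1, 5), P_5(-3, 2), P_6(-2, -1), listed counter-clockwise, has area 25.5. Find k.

Write out the shoelace sum; only the two edges meeting at P_3 involve k:
2·Area = [(2·k − (-1)·(-6)) + ((-1)·5 − (-1)·k)] + 50
       = 3·k + 39 = 51
⇒ k = 4.

4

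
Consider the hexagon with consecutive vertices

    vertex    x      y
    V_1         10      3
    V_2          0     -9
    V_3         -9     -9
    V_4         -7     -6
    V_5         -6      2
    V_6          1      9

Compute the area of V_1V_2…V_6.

186.5

Cross-terms: -90, -81, -9, -50, -56, -87  ⇒  Σ = -373
Area = |Σ|/2 = 186.5.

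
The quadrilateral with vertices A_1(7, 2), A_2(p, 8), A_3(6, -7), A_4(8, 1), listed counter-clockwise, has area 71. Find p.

-7

The doubled signed area Σ (x_i y_{i+1} − x_{i+1} y_i) is linear in p.
With p=0 it equals 79; the coefficient of p is -9 (from the two edges through A_2).
So -9·p + 79 = 2·71 = 142 ⇒ p = -7.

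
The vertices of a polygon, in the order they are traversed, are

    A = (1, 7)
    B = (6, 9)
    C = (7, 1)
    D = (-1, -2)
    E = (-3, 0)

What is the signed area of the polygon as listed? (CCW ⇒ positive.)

-65

Cross-terms: -33, -57, -13, -6, -21  ⇒  Σ = -130
Signed area = Σ/2 = -65 (negative ⇒ clockwise traversal).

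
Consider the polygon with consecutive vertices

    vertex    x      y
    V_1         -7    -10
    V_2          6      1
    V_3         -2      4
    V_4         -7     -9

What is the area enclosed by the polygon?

66

Σ = (53) + (26) + (46) + (7) = 132
Area = |Σ|/2 = 66.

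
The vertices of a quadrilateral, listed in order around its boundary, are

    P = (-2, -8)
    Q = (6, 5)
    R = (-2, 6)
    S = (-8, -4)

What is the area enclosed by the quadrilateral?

Apply the shoelace (surveyor's) formula: 2A = Σ (x_i·y_{i+1} − x_{i+1}·y_i), indices taken mod 4.
Σ = (38) + (46) + (56) + (56) = 196
Area = |Σ|/2 = 98.

98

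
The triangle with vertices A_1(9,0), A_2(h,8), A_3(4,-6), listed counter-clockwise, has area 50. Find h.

-1

The doubled signed area Σ (x_i y_{i+1} − x_{i+1} y_i) is linear in h.
With h=0 it equals 94; the coefficient of h is -6 (from the two edges through A_2).
So -6·h + 94 = 2·50 = 100 ⇒ h = -1.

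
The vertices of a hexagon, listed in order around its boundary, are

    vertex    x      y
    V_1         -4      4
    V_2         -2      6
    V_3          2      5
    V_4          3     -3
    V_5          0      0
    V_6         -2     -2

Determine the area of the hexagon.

37.5

Apply Gauss's area formula: 2A = Σ (x_i·y_{i+1} − x_{i+1}·y_i), indices taken mod 6.
Σ = (-16) + (-22) + (-21) + (0) + (0) + (-16) = -75
Area = |Σ|/2 = 37.5.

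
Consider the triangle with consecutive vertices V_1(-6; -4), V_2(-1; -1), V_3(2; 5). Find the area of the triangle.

10.5

Apply Gauss's area formula: 2A = Σ (x_i·y_{i+1} − x_{i+1}·y_i), indices taken mod 3.
Σ = (2) + (-3) + (22) = 21
Area = |Σ|/2 = 10.5.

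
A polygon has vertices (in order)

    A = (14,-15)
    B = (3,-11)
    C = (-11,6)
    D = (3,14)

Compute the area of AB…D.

Σ = (-109) + (-103) + (-172) + (-241) = -625
Area = |Σ|/2 = 312.5.

312.5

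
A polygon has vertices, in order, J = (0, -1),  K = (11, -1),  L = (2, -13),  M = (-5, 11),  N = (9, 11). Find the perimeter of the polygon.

80

|JK| = √((11)² + (0)²) = √121 = 11
|KL| = √((-9)² + (-12)²) = √225 = 15
|LM| = √((-7)² + (24)²) = √625 = 25
|MN| = √((14)² + (0)²) = √196 = 14
|NJ| = √((-9)² + (-12)²) = √225 = 15
Perimeter = 11 + 15 + 25 + 14 + 15 = 80.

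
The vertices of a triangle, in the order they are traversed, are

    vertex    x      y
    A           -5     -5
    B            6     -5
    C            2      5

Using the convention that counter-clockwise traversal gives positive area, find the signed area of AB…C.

55

Apply the shoelace (surveyor's) formula: 2A = Σ (x_i·y_{i+1} − x_{i+1}·y_i), indices taken mod 3.
A→B: (-5)(-5) − (6)(-5) = 55
B→C: (6)(5) − (2)(-5) = 40
C→A: (2)(-5) − (-5)(5) = 15
Σ = 110
Signed area = Σ/2 = 55 (positive ⇒ counter-clockwise traversal).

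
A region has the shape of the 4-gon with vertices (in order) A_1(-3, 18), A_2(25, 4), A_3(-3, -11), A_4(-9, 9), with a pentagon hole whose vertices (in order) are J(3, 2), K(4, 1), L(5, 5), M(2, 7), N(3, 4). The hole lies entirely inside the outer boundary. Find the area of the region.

Outer boundary:
Σ = (-462) + (-263) + (-126) + (-135) = -986
Area = |Σ|/2 = 493.
Hole:
Apply Gauss's area formula: 2A = Σ (x_i·y_{i+1} − x_{i+1}·y_i), indices taken mod 5.
Cross-terms: -5, 15, 25, -13, -6  ⇒  Σ = 16
Area = |Σ|/2 = 8.
Net area = 493 − 8 = 485.

485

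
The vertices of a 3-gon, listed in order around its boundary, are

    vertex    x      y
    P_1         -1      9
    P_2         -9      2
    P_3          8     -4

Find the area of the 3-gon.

83.5

Apply Gauss's area formula: 2A = Σ (x_i·y_{i+1} − x_{i+1}·y_i), indices taken mod 3.
Σ = (79) + (20) + (68) = 167
Area = |Σ|/2 = 83.5.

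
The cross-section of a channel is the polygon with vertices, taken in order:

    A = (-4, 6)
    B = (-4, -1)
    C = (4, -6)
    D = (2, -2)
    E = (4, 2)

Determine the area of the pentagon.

52

Apply the surveyor's formula: 2A = Σ (x_i·y_{i+1} − x_{i+1}·y_i), indices taken mod 5.
Cross-terms: 28, 28, 4, 12, 32  ⇒  Σ = 104
Area = |Σ|/2 = 52.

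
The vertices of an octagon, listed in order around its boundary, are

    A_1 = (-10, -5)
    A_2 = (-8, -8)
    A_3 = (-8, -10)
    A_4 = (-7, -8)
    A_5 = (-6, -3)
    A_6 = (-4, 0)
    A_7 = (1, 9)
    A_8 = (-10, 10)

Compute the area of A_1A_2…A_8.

112.5

A_1→A_2: (-10)(-8) − (-8)(-5) = 40
A_2→A_3: (-8)(-10) − (-8)(-8) = 16
A_3→A_4: (-8)(-8) − (-7)(-10) = -6
A_4→A_5: (-7)(-3) − (-6)(-8) = -27
A_5→A_6: (-6)(0) − (-4)(-3) = -12
A_6→A_7: (-4)(9) − (1)(0) = -36
A_7→A_8: (1)(10) − (-10)(9) = 100
A_8→A_1: (-10)(-5) − (-10)(10) = 150
Σ = 225
Area = |Σ|/2 = 112.5.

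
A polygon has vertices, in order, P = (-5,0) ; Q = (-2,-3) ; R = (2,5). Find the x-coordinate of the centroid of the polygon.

Apply Gauss's area formula. First the cross-terms c_i = x_i·y_{i+1} − x_{i+1}·y_i:
  15, -4, 25  ⇒  2A = 36, A = 18.
Then Σ (x_i + x_{i+1})·c_i = -180, so x̄ = -180 / (6·18) = -5/3.

-5/3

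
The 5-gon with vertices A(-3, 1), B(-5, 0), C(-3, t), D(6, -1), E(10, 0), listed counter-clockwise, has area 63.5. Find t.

-9

The doubled signed area Σ (x_i y_{i+1} − x_{i+1} y_i) is linear in t.
With t=0 it equals 28; the coefficient of t is -11 (from the two edges through C).
So -11·t + 28 = 2·63.5 = 127 ⇒ t = -9.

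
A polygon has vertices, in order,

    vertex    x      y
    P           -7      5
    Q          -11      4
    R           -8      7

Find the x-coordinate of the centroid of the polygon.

-26/3

Apply the shoelace (surveyor's) formula. First the cross-terms c_i = x_i·y_{i+1} − x_{i+1}·y_i:
  27, -45, 9  ⇒  2A = -9, A = -4.5.
Then Σ (x_i + x_{i+1})·c_i = 234, so x̄ = 234 / (6·(-4.5)) = -26/3.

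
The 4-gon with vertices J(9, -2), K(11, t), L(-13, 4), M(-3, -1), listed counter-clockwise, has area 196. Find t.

13

The doubled signed area Σ (x_i y_{i+1} − x_{i+1} y_i) is linear in t.
With t=0 it equals 106; the coefficient of t is 22 (from the two edges through K).
So 22·t + 106 = 2·196 = 392 ⇒ t = 13.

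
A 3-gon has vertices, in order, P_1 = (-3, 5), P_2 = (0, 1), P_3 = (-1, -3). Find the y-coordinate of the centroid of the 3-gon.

1

Apply the surveyor's formula. First the cross-terms c_i = x_i·y_{i+1} − x_{i+1}·y_i:
  -3, 1, -14  ⇒  2A = -16, A = -8.
Then Σ (y_i + y_{i+1})·c_i = -48, so ȳ = -48 / (6·(-8)) = 1.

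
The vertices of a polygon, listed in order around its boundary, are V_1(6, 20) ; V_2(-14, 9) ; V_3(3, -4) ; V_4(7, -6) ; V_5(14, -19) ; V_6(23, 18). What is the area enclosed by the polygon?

Apply Gauss's area formula: 2A = Σ (x_i·y_{i+1} − x_{i+1}·y_i), indices taken mod 6.
Σ = (334) + (29) + (10) + (-49) + (689) + (352) = 1365
Area = |Σ|/2 = 682.5.

682.5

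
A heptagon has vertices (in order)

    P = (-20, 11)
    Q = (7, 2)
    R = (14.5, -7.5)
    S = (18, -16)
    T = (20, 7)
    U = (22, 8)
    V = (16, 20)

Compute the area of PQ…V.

522.25

Apply Gauss's area formula: 2A = Σ (x_i·y_{i+1} − x_{i+1}·y_i), indices taken mod 7.
Σ = (-117) + (-81.5) + (-97) + (446) + (6) + (312) + (576) = 1044.5
Area = |Σ|/2 = 522.25.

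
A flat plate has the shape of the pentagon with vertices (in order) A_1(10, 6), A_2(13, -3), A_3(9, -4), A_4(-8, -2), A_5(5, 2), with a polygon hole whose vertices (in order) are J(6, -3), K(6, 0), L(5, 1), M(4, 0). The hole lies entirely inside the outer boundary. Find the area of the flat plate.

Outer boundary:
Apply the shoelace (surveyor's) formula: 2A = Σ (x_i·y_{i+1} − x_{i+1}·y_i), indices taken mod 5.
Σ = (-108) + (-25) + (-50) + (-6) + (10) = -179
Area = |Σ|/2 = 89.5.
Hole:
Apply Gauss's area formula: 2A = Σ (x_i·y_{i+1} − x_{i+1}·y_i), indices taken mod 4.
Σ = (18) + (6) + (-4) + (-12) = 8
Area = |Σ|/2 = 4.
Net area = 89.5 − 4 = 85.5.

85.5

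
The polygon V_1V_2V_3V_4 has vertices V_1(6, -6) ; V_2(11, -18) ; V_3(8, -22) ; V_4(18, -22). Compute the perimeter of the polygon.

|V_1V_2| = √((5)² + (-12)²) = √169 = 13
|V_2V_3| = √((-3)² + (-4)²) = √25 = 5
|V_3V_4| = √((10)² + (0)²) = √100 = 10
|V_4V_1| = √((-12)² + (16)²) = √400 = 20
Perimeter = 13 + 5 + 10 + 20 = 48.

48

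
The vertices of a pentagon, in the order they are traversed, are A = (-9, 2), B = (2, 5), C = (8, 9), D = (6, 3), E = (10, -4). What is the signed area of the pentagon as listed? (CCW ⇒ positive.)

-85.5

Cross-terms: -49, -22, -30, -54, -16  ⇒  Σ = -171
Signed area = Σ/2 = -85.5 (negative ⇒ clockwise traversal).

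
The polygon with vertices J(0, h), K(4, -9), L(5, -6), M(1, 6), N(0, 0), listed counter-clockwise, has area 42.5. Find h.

-7

Write out the shoelace sum; only the two edges meeting at J involve h:
2·Area = [(0·h − 0·0) + (0·(-9) − 4·h)] + 57
       = -4·h + 57 = 85
⇒ h = -7.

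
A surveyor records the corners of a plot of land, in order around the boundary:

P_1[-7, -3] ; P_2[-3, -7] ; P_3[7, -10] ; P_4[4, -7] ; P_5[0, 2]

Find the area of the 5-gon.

Apply the shoelace formula: 2A = Σ (x_i·y_{i+1} − x_{i+1}·y_i), indices taken mod 5.
Σ = (40) + (79) + (-9) + (8) + (14) = 132
Area = |Σ|/2 = 66.

66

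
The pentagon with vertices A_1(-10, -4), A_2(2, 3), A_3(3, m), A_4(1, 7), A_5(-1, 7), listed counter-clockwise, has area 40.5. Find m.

Write out the shoelace sum; only the two edges meeting at A_3 involve m:
2·Area = [(2·m − 3·3) + (3·7 − 1·m)] + 66
       = 1·m + 78 = 81
⇒ m = 3.

3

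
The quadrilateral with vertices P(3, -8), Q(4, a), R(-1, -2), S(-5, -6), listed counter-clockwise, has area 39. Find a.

The doubled signed area Σ (x_i y_{i+1} − x_{i+1} y_i) is linear in a.
With a=0 it equals 78; the coefficient of a is 4 (from the two edges through Q).
So 4·a + 78 = 2·39 = 78 ⇒ a = 0.

0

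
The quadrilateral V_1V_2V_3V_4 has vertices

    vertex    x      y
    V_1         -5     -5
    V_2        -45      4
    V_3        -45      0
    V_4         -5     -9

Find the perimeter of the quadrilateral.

90

|V_1V_2| = √((-40)² + (9)²) = √1681 = 41
|V_2V_3| = √((0)² + (-4)²) = √16 = 4
|V_3V_4| = √((40)² + (-9)²) = √1681 = 41
|V_4V_1| = √((0)² + (4)²) = √16 = 4
Perimeter = 41 + 4 + 41 + 4 = 90.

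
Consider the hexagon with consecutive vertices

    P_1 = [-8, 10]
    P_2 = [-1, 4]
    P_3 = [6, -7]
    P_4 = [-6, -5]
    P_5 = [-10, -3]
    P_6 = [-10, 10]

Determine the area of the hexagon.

146.5

Apply the surveyor's formula: 2A = Σ (x_i·y_{i+1} − x_{i+1}·y_i), indices taken mod 6.
Cross-terms: -22, -17, -72, -32, -130, -20  ⇒  Σ = -293
Area = |Σ|/2 = 146.5.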